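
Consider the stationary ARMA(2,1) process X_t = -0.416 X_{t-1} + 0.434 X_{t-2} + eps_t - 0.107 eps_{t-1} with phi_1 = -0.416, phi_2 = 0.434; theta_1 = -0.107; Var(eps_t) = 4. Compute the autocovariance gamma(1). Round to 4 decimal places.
\gamma(1) = -9.9632

Multiply the model equation by X_{t-k} and take expectations. With theta_0 = psi_0 = 1 and psi_j the MA(infinity) weights, this gives
  gamma(k) - sum_i phi_i gamma(k-i) = c_k,
  c_k = sigma^2 * sum_{j=k..q} theta_j psi_{j-k}   (c_k = 0 for k > q),
using gamma(-m) = gamma(m).
psi-weights needed (psi_j = theta_j + sum_i phi_i psi_{j-i}):
  psi_1 = theta_1 + phi_1 = -0.107 + (-0.416) = -0.523
Right-hand sides:
  c_0 = sigma^2 (1 + theta_1 psi_1) = 4 * (1 + (-0.107)(-0.523)) = 4 * 1.055961 = 4.223844
  c_1 = sigma^2 theta_1 = 4 * (-0.107) = -0.428
  c_2 = 0
Equations for k = 0, 1, 2 (AR order 2, c_2 = 0):
  (E0) gamma(0) = phi_1 gamma(1) + phi_2 gamma(2) + c_0
  (E1) gamma(1) = phi_1 gamma(0) + phi_2 gamma(1) + c_1
  (E2) gamma(2) = phi_1 gamma(1) + phi_2 gamma(0)
From (E1): gamma(1) = A gamma(0) + B with
  A = phi_1 / (1 - phi_2) = -0.416 / 0.566 = -0.734982,   B = c_1 / (1 - phi_2) = -0.428 / 0.566 = -0.756184.
Insert (E2) into (E0): gamma(0) (1 - phi_2^2) = phi_1 (1 + phi_2) gamma(1) + c_0.
  phi_1 (1 + phi_2) = (-0.416)(1.434) = -0.596544,   1 - phi_2^2 = 0.811644.
Replace gamma(1) by A gamma(0) + B and collect gamma(0):
  gamma(0) [0.811644 - (-0.596544)(-0.734982)] = (-0.596544)(-0.756184) + 4.223844
  gamma(0) * 0.373195 = 4.674941
  gamma(0) = 4.674941 / 0.373195 = 12.526815.
  gamma(1) = A gamma(0) + B = (-0.734982)(12.526815) + (-0.756184) = -9.963171.
Therefore gamma(1) = -9.9632 (to 4 decimal places).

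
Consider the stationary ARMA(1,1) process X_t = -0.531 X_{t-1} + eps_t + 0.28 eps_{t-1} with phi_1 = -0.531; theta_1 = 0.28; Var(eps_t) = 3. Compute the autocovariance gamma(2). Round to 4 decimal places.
\gamma(2) = 0.4741

Multiply the model equation by X_{t-k} and take expectations. With theta_0 = psi_0 = 1 and psi_j the MA(infinity) weights, this gives
  gamma(k) - sum_i phi_i gamma(k-i) = c_k,
  c_k = sigma^2 * sum_{j=k..q} theta_j psi_{j-k}   (c_k = 0 for k > q),
using gamma(-m) = gamma(m).
psi-weights needed (psi_j = theta_j + sum_i phi_i psi_{j-i}):
  psi_1 = theta_1 + phi_1 = 0.28 + (-0.531) = -0.251
Right-hand sides:
  c_0 = sigma^2 (1 + theta_1 psi_1) = 3 * (1 + (0.28)(-0.251)) = 3 * 0.92972 = 2.78916
  c_1 = sigma^2 theta_1 = 3 * (0.28) = 0.84
  c_2 = 0
Equations for k = 0 and k = 1 (AR order 1):
  gamma(0) = phi_1 gamma(1) + c_0
  gamma(1) = phi_1 gamma(0) + c_1
Substituting the second into the first: gamma(0) (1 - phi_1^2) = c_0 + phi_1 c_1, so
  gamma(0) = (c_0 + phi_1 c_1) / (1 - phi_1^2) = (2.78916 + (-0.531)(0.84)) / (1 - (-0.531)^2) = 2.34312 / 0.718039 = 3.263221.
  gamma(1) = phi_1 gamma(0) + c_1 = (-0.531)(3.263221) + (0.84) = -0.89277.
For k = 2 (> q): gamma(2) = phi_1 gamma(1) = (-0.531)(-0.89277) = 0.474061.
Therefore gamma(2) = 0.4741 (to 4 decimal places).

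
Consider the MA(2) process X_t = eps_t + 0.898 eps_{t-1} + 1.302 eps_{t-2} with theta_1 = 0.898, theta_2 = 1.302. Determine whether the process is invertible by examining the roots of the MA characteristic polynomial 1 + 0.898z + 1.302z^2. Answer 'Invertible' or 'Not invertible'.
\text{Not invertible}

The MA(q) characteristic polynomial is P(z) = 1 + 0.898z + 1.302z^2.
Invertibility requires all roots to lie outside the unit circle, i.e. |z| > 1 for every root.
Set 1 + (0.898) z + (1.302) z^2 = 0, i.e. a z^2 + b z + c = 0 with a = 1.302, b = 0.898, c = 1.
Discriminant D = b^2 - 4ac = (0.898)^2 - 4*(1.302)*1 = 0.806404 - (5.208) = -4.401596.
D < 0, so the roots are the complex-conjugate pair z = (-b +/- i sqrt(-D)) / (2a) = -0.3449 +/- 0.8057i.
For a conjugate pair |z|^2 = z * conj(z) = (product of roots) = c/a = 1/(1.302) = 0.768049, so |z| = sqrt(0.768049) = 0.8764 for both roots.
Moduli of all roots: 0.8764, 0.8764.
All moduli strictly greater than 1? No.
Verdict: Not invertible.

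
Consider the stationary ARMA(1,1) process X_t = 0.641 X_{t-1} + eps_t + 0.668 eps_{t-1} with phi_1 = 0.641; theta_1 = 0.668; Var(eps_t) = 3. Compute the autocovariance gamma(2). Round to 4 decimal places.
\gamma(2) = 6.1024

Multiply the model equation by X_{t-k} and take expectations. With theta_0 = psi_0 = 1 and psi_j the MA(infinity) weights, this gives
  gamma(k) - sum_i phi_i gamma(k-i) = c_k,
  c_k = sigma^2 * sum_{j=k..q} theta_j psi_{j-k}   (c_k = 0 for k > q),
using gamma(-m) = gamma(m).
psi-weights needed (psi_j = theta_j + sum_i phi_i psi_{j-i}):
  psi_1 = theta_1 + phi_1 = 0.668 + (0.641) = 1.309
Right-hand sides:
  c_0 = sigma^2 (1 + theta_1 psi_1) = 3 * (1 + (0.668)(1.309)) = 3 * 1.874412 = 5.623236
  c_1 = sigma^2 theta_1 = 3 * (0.668) = 2.004
  c_2 = 0
Equations for k = 0 and k = 1 (AR order 1):
  gamma(0) = phi_1 gamma(1) + c_0
  gamma(1) = phi_1 gamma(0) + c_1
Substituting the second into the first: gamma(0) (1 - phi_1^2) = c_0 + phi_1 c_1, so
  gamma(0) = (c_0 + phi_1 c_1) / (1 - phi_1^2) = (5.623236 + (0.641)(2.004)) / (1 - (0.641)^2) = 6.9078 / 0.589119 = 11.725645.
  gamma(1) = phi_1 gamma(0) + c_1 = (0.641)(11.725645) + (2.004) = 9.520138.
For k = 2 (> q): gamma(2) = phi_1 gamma(1) = (0.641)(9.520138) = 6.102409.
Therefore gamma(2) = 6.1024 (to 4 decimal places).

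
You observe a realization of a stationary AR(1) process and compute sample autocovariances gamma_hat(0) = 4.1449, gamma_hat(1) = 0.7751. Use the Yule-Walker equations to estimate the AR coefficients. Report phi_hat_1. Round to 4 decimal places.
\hat\phi_{1} = 0.1870

The Yule-Walker equations for an AR(p) process read, in matrix form,
  Gamma_p phi = r_p,   with   (Gamma_p)_{ij} = gamma(|i - j|),
                       (r_p)_i = gamma(i),   i,j = 1..p.
Substitute the sample gammas (Toeplitz matrix and right-hand side of size 1):
  Gamma_p = [[4.1449]]
  r_p     = [0.7751]
With p = 1 this is the single equation gamma(0) phi_1 = gamma(1):
  phi_hat_1 = gamma(1) / gamma(0) = 0.7751 / 4.1449 = 0.1870.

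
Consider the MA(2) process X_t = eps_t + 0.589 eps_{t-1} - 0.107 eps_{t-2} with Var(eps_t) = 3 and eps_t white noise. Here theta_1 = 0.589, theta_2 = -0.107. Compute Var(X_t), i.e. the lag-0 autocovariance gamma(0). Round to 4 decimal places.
\gamma(0) = 4.0751

For an MA(q) process X_t = eps_t + sum_i theta_i eps_{t-i} with
Var(eps_t) = sigma^2, the variance is
  gamma(0) = sigma^2 * (1 + sum_i theta_i^2).
  sum_i theta_i^2 = (0.589)^2 + (-0.107)^2 = 0.346921 + 0.011449 = 0.35837.
  gamma(0) = 3 * (1 + 0.35837) = 3 * 1.35837 = 4.07511, which rounds to 4.0751.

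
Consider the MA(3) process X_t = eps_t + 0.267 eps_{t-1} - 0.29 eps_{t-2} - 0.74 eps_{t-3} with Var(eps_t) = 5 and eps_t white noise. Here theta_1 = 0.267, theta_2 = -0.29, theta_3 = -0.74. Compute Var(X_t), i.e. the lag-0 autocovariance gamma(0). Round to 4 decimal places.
\gamma(0) = 8.5149

For an MA(q) process X_t = eps_t + sum_i theta_i eps_{t-i} with
Var(eps_t) = sigma^2, the variance is
  gamma(0) = sigma^2 * (1 + sum_i theta_i^2).
  sum_i theta_i^2 = (0.267)^2 + (-0.29)^2 + (-0.74)^2 = 0.071289 + 0.0841 + 0.5476 = 0.702989.
  gamma(0) = 5 * (1 + 0.702989) = 5 * 1.702989 = 8.514945, which rounds to 8.5149.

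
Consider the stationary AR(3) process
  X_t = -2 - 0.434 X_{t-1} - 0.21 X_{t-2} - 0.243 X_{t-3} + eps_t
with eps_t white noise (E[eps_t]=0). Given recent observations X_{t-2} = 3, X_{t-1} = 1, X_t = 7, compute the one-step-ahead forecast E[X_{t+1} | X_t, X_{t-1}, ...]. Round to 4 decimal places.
E[X_{t+1} \mid \mathcal F_t] = -5.9770

For an AR(p) model X_t = c + sum_i phi_i X_{t-i} + eps_t, the
one-step-ahead conditional mean is
  E[X_{t+1} | X_t, ...] = c + sum_i phi_i X_{t+1-i}.
Substitute known values:
  E[X_{t+1} | ...] = -2 + (-0.434) * (7) + (-0.21) * (1) + (-0.243) * (3)
                   = -5.9770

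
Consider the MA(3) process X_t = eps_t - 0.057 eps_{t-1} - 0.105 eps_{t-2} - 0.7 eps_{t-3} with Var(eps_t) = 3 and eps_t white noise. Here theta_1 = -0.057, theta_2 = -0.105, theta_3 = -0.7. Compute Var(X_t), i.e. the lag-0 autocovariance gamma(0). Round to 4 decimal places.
\gamma(0) = 4.5128

For an MA(q) process X_t = eps_t + sum_i theta_i eps_{t-i} with
Var(eps_t) = sigma^2, the variance is
  gamma(0) = sigma^2 * (1 + sum_i theta_i^2).
  sum_i theta_i^2 = (-0.057)^2 + (-0.105)^2 + (-0.7)^2 = 0.003249 + 0.011025 + 0.49 = 0.504274.
  gamma(0) = 3 * (1 + 0.504274) = 3 * 1.504274 = 4.512822, which rounds to 4.5128.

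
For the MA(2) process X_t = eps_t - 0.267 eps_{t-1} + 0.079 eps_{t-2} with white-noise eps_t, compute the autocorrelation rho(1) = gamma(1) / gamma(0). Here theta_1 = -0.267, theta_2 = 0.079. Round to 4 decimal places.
\rho(1) = -0.2674

For an MA(q) process with theta_0 = 1, the autocovariance is
  gamma(k) = sigma^2 * sum_{i=0..q-k} theta_i * theta_{i+k},
and rho(k) = gamma(k) / gamma(0). Sigma^2 cancels.
  numerator   = (1)*(-0.267) + (-0.267)*(0.079) = -0.288093.
  denominator = (1)^2 + (-0.267)^2 + (0.079)^2 = 1.07753.
  rho(1) = -0.288093 / 1.07753 = -0.2674.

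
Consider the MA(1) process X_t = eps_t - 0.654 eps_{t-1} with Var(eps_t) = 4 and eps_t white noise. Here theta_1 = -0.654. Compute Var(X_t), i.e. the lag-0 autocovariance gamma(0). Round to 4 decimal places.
\gamma(0) = 5.7109

For an MA(q) process X_t = eps_t + sum_i theta_i eps_{t-i} with
Var(eps_t) = sigma^2, the variance is
  gamma(0) = sigma^2 * (1 + sum_i theta_i^2).
  sum_i theta_i^2 = (-0.654)^2 = 0.427716.
  gamma(0) = 4 * (1 + 0.427716) = 4 * 1.427716 = 5.710864, which rounds to 5.7109.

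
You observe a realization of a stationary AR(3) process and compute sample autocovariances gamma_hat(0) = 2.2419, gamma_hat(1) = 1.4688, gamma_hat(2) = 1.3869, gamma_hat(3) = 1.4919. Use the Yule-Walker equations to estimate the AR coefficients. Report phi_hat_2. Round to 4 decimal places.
\hat\phi_{2} = 0.1791

The Yule-Walker equations for an AR(p) process read, in matrix form,
  Gamma_p phi = r_p,   with   (Gamma_p)_{ij} = gamma(|i - j|),
                       (r_p)_i = gamma(i),   i,j = 1..p.
Substitute the sample gammas (Toeplitz matrix and right-hand side of size 3):
  Gamma_p = [[2.2419, 1.4688, 1.3869], [1.4688, 2.2419, 1.4688], [1.3869, 1.4688, 2.2419]]
  r_p     = [1.4688, 1.3869, 1.4919]
Written out (R1..R3):
  (R1) 2.2419 phi_1 + 1.4688 phi_2 + 1.3869 phi_3 = 1.4688
  (R2) 1.4688 phi_1 + 2.2419 phi_2 + 1.4688 phi_3 = 1.3869
  (R3) 1.3869 phi_1 + 1.4688 phi_2 + 2.2419 phi_3 = 1.4919
Gaussian elimination:
  R2 <- R2 - (1.4688/2.2419) R1 = R2 - (0.655159) R1:  1.279603 phi_2 + 0.560161 phi_3 = 0.424603
  R3 <- R3 - (1.3869/2.2419) R1 = R3 - (0.618627) R1:  0.560161 phi_2 + 1.383926 phi_3 = 0.583261
  R3 <- R3 - (0.560161/1.279603) R2 = R3 - (0.437761) R2:  1.13871 phi_3 = 0.397386
Back-substitution:
  phi_hat_3 = 0.397386 / 1.13871 = 0.348979
  phi_hat_2 = (0.424603 - (0.560161)(0.348979)) / 1.279603 = 0.179055
  phi_hat_1 = (1.4688 - (1.4688)(0.179055) - (1.3869)(0.348979)) / 2.2419 = 0.321962
So phi_hat = [0.3220, 0.1791, 0.3490].
Therefore phi_hat_2 = 0.1791.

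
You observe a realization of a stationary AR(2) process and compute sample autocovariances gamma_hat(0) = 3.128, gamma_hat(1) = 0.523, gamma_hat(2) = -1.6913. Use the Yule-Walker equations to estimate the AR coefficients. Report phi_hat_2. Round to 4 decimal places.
\hat\phi_{2} = -0.5850

The Yule-Walker equations for an AR(p) process read, in matrix form,
  Gamma_p phi = r_p,   with   (Gamma_p)_{ij} = gamma(|i - j|),
                       (r_p)_i = gamma(i),   i,j = 1..p.
Substitute the sample gammas (Toeplitz matrix and right-hand side of size 2):
  Gamma_p = [[3.128, 0.523], [0.523, 3.128]]
  r_p     = [0.523, -1.6913]
Written out:
  3.128 phi_1 + 0.523 phi_2 = 0.523
  0.523 phi_1 + 3.128 phi_2 = -1.6913
Solve by Cramer's rule:
  det = gamma(0)^2 - gamma(1)^2 = (3.128)^2 - (0.523)^2 = 9.784384 - 0.273529 = 9.510855
  phi_hat_1 = [gamma(1) gamma(0) - gamma(1) gamma(2)] / det = [(0.523)(3.128) - (0.523)(-1.6913)] / 9.510855 = 2.5204939 / 9.510855 = 0.265
  phi_hat_2 = [gamma(0) gamma(2) - gamma(1)^2] / det = [(3.128)(-1.6913) - (0.523)^2] / 9.510855 = -5.5639154 / 9.510855 = -0.585
So phi_hat = [0.2650, -0.5850].
Therefore phi_hat_2 = -0.5850.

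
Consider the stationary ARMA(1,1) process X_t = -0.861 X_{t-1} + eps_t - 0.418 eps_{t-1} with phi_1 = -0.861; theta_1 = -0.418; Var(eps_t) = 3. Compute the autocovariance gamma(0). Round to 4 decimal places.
\gamma(0) = 21.9715

Multiply the model equation by X_{t-k} and take expectations. With theta_0 = psi_0 = 1 and psi_j the MA(infinity) weights, this gives
  gamma(k) - sum_i phi_i gamma(k-i) = c_k,
  c_k = sigma^2 * sum_{j=k..q} theta_j psi_{j-k}   (c_k = 0 for k > q),
using gamma(-m) = gamma(m).
psi-weights needed (psi_j = theta_j + sum_i phi_i psi_{j-i}):
  psi_1 = theta_1 + phi_1 = -0.418 + (-0.861) = -1.279
Right-hand sides:
  c_0 = sigma^2 (1 + theta_1 psi_1) = 3 * (1 + (-0.418)(-1.279)) = 3 * 1.534622 = 4.603866
  c_1 = sigma^2 theta_1 = 3 * (-0.418) = -1.254
  c_2 = 0
Equations for k = 0 and k = 1 (AR order 1):
  gamma(0) = phi_1 gamma(1) + c_0
  gamma(1) = phi_1 gamma(0) + c_1
Substituting the second into the first: gamma(0) (1 - phi_1^2) = c_0 + phi_1 c_1, so
  gamma(0) = (c_0 + phi_1 c_1) / (1 - phi_1^2) = (4.603866 + (-0.861)(-1.254)) / (1 - (-0.861)^2) = 5.68356 / 0.258679 = 21.971478.
Therefore gamma(0) = 21.9715 (to 4 decimal places).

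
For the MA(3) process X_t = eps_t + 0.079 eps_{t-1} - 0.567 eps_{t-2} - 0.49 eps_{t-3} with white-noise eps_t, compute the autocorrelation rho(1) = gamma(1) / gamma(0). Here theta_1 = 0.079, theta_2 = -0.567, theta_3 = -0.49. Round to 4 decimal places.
\rho(1) = 0.1990

For an MA(q) process with theta_0 = 1, the autocovariance is
  gamma(k) = sigma^2 * sum_{i=0..q-k} theta_i * theta_{i+k},
and rho(k) = gamma(k) / gamma(0). Sigma^2 cancels.
  numerator   = (1)*(0.079) + (0.079)*(-0.567) + (-0.567)*(-0.49) = 0.312037.
  denominator = (1)^2 + (0.079)^2 + (-0.567)^2 + (-0.49)^2 = 1.56783.
  rho(1) = 0.312037 / 1.56783 = 0.1990.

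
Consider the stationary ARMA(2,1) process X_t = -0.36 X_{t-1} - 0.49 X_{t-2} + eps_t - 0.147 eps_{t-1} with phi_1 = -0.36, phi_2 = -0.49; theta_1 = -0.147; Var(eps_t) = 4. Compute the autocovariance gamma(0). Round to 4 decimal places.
\gamma(0) = 6.1081

Multiply the model equation by X_{t-k} and take expectations. With theta_0 = psi_0 = 1 and psi_j the MA(infinity) weights, this gives
  gamma(k) - sum_i phi_i gamma(k-i) = c_k,
  c_k = sigma^2 * sum_{j=k..q} theta_j psi_{j-k}   (c_k = 0 for k > q),
using gamma(-m) = gamma(m).
psi-weights needed (psi_j = theta_j + sum_i phi_i psi_{j-i}):
  psi_1 = theta_1 + phi_1 = -0.147 + (-0.36) = -0.507
Right-hand sides:
  c_0 = sigma^2 (1 + theta_1 psi_1) = 4 * (1 + (-0.147)(-0.507)) = 4 * 1.074529 = 4.298116
  c_1 = sigma^2 theta_1 = 4 * (-0.147) = -0.588
  c_2 = 0
Equations for k = 0, 1, 2 (AR order 2, c_2 = 0):
  (E0) gamma(0) = phi_1 gamma(1) + phi_2 gamma(2) + c_0
  (E1) gamma(1) = phi_1 gamma(0) + phi_2 gamma(1) + c_1
  (E2) gamma(2) = phi_1 gamma(1) + phi_2 gamma(0)
From (E1): gamma(1) = A gamma(0) + B with
  A = phi_1 / (1 - phi_2) = -0.36 / 1.49 = -0.241611,   B = c_1 / (1 - phi_2) = -0.588 / 1.49 = -0.394631.
Insert (E2) into (E0): gamma(0) (1 - phi_2^2) = phi_1 (1 + phi_2) gamma(1) + c_0.
  phi_1 (1 + phi_2) = (-0.36)(0.51) = -0.1836,   1 - phi_2^2 = 0.7599.
Replace gamma(1) by A gamma(0) + B and collect gamma(0):
  gamma(0) [0.7599 - (-0.1836)(-0.241611)] = (-0.1836)(-0.394631) + 4.298116
  gamma(0) * 0.71554 = 4.37057
  gamma(0) = 4.37057 / 0.71554 = 6.10807.
Therefore gamma(0) = 6.1081 (to 4 decimal places).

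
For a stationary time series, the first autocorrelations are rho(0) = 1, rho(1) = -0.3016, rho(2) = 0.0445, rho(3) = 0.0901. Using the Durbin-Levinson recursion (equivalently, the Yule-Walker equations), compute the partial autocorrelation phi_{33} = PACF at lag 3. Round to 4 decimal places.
\phi_{33} = 0.0979

The PACF at lag k is phi_{kk}, the last component of the solution
to the Yule-Walker system G_k phi = r_k where
  (G_k)_{ij} = rho(|i - j|), (r_k)_i = rho(i), i,j = 1..k.
Equivalently, Durbin-Levinson gives phi_{kk} iteratively:
  phi_{11} = rho(1)
  phi_{kk} = [rho(k) - sum_{j=1..k-1} phi_{k-1,j} rho(k-j)]
            / [1 - sum_{j=1..k-1} phi_{k-1,j} rho(j)],
  phi_{k,j} = phi_{k-1,j} - phi_{kk} phi_{k-1,k-j},  j = 1..k-1.
Step k = 1:
  phi_11 = rho(1) = -0.3016.
Step k = 2:
  phi_22 = [rho(2) - phi_11 rho(1)] / [1 - phi_11 rho(1)] = [0.0445 - (-0.3016)(-0.3016)] / [1 - (-0.3016)(-0.3016)]
         = -0.04646256 / 0.90903744 = -0.051112.
  Update: phi_21 = phi_11 - phi_22 phi_11 = -0.3016 - (-0.051112)(-0.3016) = -0.317015.
Step k = 3:
  phi_33 = [rho(3) - phi_21 rho(2) - phi_22 rho(1)] / [1 - phi_21 rho(1) - phi_22 rho(2)]
    numerator   = 0.0901 - (-0.317015)(0.0445) - (-0.051112)(-0.3016) = 0.08879186
    denominator = 1 - (-0.317015)(-0.3016) - (-0.051112)(0.0445) = 0.90666265
  phi_33 = 0.08879186 / 0.90666265 = 0.0979.
Therefore phi_{33} = 0.0979.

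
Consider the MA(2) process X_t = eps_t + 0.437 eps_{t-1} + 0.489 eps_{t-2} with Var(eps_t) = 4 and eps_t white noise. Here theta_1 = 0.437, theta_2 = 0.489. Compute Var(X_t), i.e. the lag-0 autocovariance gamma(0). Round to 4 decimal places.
\gamma(0) = 5.7204

For an MA(q) process X_t = eps_t + sum_i theta_i eps_{t-i} with
Var(eps_t) = sigma^2, the variance is
  gamma(0) = sigma^2 * (1 + sum_i theta_i^2).
  sum_i theta_i^2 = (0.437)^2 + (0.489)^2 = 0.190969 + 0.239121 = 0.43009.
  gamma(0) = 4 * (1 + 0.43009) = 4 * 1.43009 = 5.72036, which rounds to 5.7204.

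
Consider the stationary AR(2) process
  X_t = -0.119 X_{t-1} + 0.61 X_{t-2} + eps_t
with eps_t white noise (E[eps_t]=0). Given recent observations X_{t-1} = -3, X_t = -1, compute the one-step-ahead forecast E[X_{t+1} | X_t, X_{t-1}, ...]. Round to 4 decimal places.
E[X_{t+1} \mid \mathcal F_t] = -1.7110

For an AR(p) model X_t = c + sum_i phi_i X_{t-i} + eps_t, the
one-step-ahead conditional mean is
  E[X_{t+1} | X_t, ...] = c + sum_i phi_i X_{t+1-i}.
Substitute known values:
  E[X_{t+1} | ...] = (-0.119) * (-1) + (0.61) * (-3)
                   = -1.7110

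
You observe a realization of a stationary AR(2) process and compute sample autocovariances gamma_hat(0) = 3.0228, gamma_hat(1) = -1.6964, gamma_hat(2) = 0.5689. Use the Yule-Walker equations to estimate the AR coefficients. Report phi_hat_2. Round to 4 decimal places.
\hat\phi_{2} = -0.1850

The Yule-Walker equations for an AR(p) process read, in matrix form,
  Gamma_p phi = r_p,   with   (Gamma_p)_{ij} = gamma(|i - j|),
                       (r_p)_i = gamma(i),   i,j = 1..p.
Substitute the sample gammas (Toeplitz matrix and right-hand side of size 2):
  Gamma_p = [[3.0228, -1.6964], [-1.6964, 3.0228]]
  r_p     = [-1.6964, 0.5689]
Written out:
  3.0228 phi_1 - 1.6964 phi_2 = -1.6964
  -1.6964 phi_1 + 3.0228 phi_2 = 0.5689
Solve by Cramer's rule:
  det = gamma(0)^2 - gamma(1)^2 = (3.0228)^2 - (-1.6964)^2 = 9.13731984 - 2.87777296 = 6.25954688
  phi_hat_1 = [gamma(1) gamma(0) - gamma(1) gamma(2)] / det = [(-1.6964)(3.0228) - (-1.6964)(0.5689)] / 6.25954688 = -4.16279596 / 6.25954688 = -0.665
  phi_hat_2 = [gamma(0) gamma(2) - gamma(1)^2] / det = [(3.0228)(0.5689) - (-1.6964)^2] / 6.25954688 = -1.15810204 / 6.25954688 = -0.185
So phi_hat = [-0.6650, -0.1850].
Therefore phi_hat_2 = -0.1850.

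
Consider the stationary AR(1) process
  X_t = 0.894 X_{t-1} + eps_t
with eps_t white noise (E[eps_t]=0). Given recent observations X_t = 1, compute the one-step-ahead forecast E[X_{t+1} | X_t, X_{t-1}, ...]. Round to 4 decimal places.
E[X_{t+1} \mid \mathcal F_t] = 0.8940

For an AR(p) model X_t = c + sum_i phi_i X_{t-i} + eps_t, the
one-step-ahead conditional mean is
  E[X_{t+1} | X_t, ...] = c + sum_i phi_i X_{t+1-i}.
Substitute known values:
  E[X_{t+1} | ...] = (0.894) * (1)
                   = 0.8940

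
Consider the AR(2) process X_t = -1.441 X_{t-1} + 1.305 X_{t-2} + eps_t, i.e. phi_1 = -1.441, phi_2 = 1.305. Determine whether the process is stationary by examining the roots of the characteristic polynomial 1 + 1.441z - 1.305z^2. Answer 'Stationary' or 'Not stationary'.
\text{Not stationary}

The AR(p) characteristic polynomial is P(z) = 1 + 1.441z - 1.305z^2.
Stationarity requires all roots to lie outside the unit circle, i.e. |z| > 1 for every root.
Set 1 + (1.441) z + (-1.305) z^2 = 0, i.e. a z^2 + b z + c = 0 with a = -1.305, b = 1.441, c = 1.
Discriminant D = b^2 - 4ac = (1.441)^2 - 4*(-1.305)*1 = 2.076481 - (-5.22) = 7.296481.
D >= 0, so the roots are real: z = (-b +/- sqrt(D)) / (2a) = (-1.441 +/- 2.7012) / (-2.61).
  z_1 = (-1.441 + 2.7012) / (-2.61) = -0.4828,   |z_1| = 0.4828.
  z_2 = (-1.441 - 2.7012) / (-2.61) = 1.587,   |z_2| = 1.587.
Moduli of all roots: 0.4828, 1.5870.
All moduli strictly greater than 1? No.
Verdict: Not stationary.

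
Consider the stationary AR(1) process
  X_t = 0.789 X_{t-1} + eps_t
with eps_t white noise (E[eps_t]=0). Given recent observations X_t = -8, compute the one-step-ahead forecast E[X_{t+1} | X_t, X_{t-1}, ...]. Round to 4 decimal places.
E[X_{t+1} \mid \mathcal F_t] = -6.3120

For an AR(p) model X_t = c + sum_i phi_i X_{t-i} + eps_t, the
one-step-ahead conditional mean is
  E[X_{t+1} | X_t, ...] = c + sum_i phi_i X_{t+1-i}.
Substitute known values:
  E[X_{t+1} | ...] = (0.789) * (-8)
                   = -6.3120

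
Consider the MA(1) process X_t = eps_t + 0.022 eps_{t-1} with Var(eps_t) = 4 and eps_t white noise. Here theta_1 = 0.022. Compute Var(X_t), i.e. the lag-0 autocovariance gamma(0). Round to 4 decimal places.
\gamma(0) = 4.0019

For an MA(q) process X_t = eps_t + sum_i theta_i eps_{t-i} with
Var(eps_t) = sigma^2, the variance is
  gamma(0) = sigma^2 * (1 + sum_i theta_i^2).
  sum_i theta_i^2 = (0.022)^2 = 0.000484.
  gamma(0) = 4 * (1 + 0.000484) = 4 * 1.000484 = 4.001936, which rounds to 4.0019.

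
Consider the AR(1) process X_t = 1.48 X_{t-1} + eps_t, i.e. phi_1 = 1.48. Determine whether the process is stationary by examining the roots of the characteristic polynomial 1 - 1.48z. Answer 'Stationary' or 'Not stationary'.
\text{Not stationary}

The AR(p) characteristic polynomial is P(z) = 1 - 1.48z.
Stationarity requires all roots to lie outside the unit circle, i.e. |z| > 1 for every root.
This is linear in z: 1 + (-1.48) z = 0  =>  z = -1/(-1.48) = 0.675676,  |z| = 0.675676.
Moduli of all roots: 0.6757.
All moduli strictly greater than 1? No.
Verdict: Not stationary.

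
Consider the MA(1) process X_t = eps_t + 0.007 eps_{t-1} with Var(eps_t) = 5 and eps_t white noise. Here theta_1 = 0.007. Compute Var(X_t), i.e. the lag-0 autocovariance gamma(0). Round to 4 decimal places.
\gamma(0) = 5.0002

For an MA(q) process X_t = eps_t + sum_i theta_i eps_{t-i} with
Var(eps_t) = sigma^2, the variance is
  gamma(0) = sigma^2 * (1 + sum_i theta_i^2).
  sum_i theta_i^2 = (0.007)^2 = 0.000049.
  gamma(0) = 5 * (1 + 0.000049) = 5 * 1.000049 = 5.000245, which rounds to 5.0002.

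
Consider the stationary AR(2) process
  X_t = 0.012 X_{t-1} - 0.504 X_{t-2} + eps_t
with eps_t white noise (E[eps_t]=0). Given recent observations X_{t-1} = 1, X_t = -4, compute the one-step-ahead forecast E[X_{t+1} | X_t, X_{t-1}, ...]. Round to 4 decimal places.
E[X_{t+1} \mid \mathcal F_t] = -0.5520

For an AR(p) model X_t = c + sum_i phi_i X_{t-i} + eps_t, the
one-step-ahead conditional mean is
  E[X_{t+1} | X_t, ...] = c + sum_i phi_i X_{t+1-i}.
Substitute known values:
  E[X_{t+1} | ...] = (0.012) * (-4) + (-0.504) * (1)
                   = -0.5520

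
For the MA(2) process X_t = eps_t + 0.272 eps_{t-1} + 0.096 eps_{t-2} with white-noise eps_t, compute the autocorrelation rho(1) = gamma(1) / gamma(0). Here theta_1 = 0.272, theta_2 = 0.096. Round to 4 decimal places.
\rho(1) = 0.2752

For an MA(q) process with theta_0 = 1, the autocovariance is
  gamma(k) = sigma^2 * sum_{i=0..q-k} theta_i * theta_{i+k},
and rho(k) = gamma(k) / gamma(0). Sigma^2 cancels.
  numerator   = (1)*(0.272) + (0.272)*(0.096) = 0.298112.
  denominator = (1)^2 + (0.272)^2 + (0.096)^2 = 1.0832.
  rho(1) = 0.298112 / 1.0832 = 0.2752.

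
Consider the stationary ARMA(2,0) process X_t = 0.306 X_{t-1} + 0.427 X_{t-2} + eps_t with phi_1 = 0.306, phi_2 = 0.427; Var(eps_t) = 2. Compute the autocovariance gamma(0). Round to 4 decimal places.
\gamma(0) = 3.4218

Multiply the model equation by X_{t-k} and take expectations. With theta_0 = psi_0 = 1 and psi_j the MA(infinity) weights, this gives
  gamma(k) - sum_i phi_i gamma(k-i) = c_k,
  c_k = sigma^2 * sum_{j=k..q} theta_j psi_{j-k}   (c_k = 0 for k > q),
using gamma(-m) = gamma(m).
Pure AR (q = 0): c_0 = sigma^2 = 2, c_k = 0 for k >= 1.
Equations for k = 0, 1, 2 (AR order 2, c_2 = 0):
  (E0) gamma(0) = phi_1 gamma(1) + phi_2 gamma(2) + c_0
  (E1) gamma(1) = phi_1 gamma(0) + phi_2 gamma(1) + c_1
  (E2) gamma(2) = phi_1 gamma(1) + phi_2 gamma(0)
From (E1): gamma(1) = A gamma(0) + B with
  A = phi_1 / (1 - phi_2) = 0.306 / 0.573 = 0.534031,   B = c_1 / (1 - phi_2) = 0 / 0.573 = 0.
Insert (E2) into (E0): gamma(0) (1 - phi_2^2) = phi_1 (1 + phi_2) gamma(1) + c_0.
  phi_1 (1 + phi_2) = (0.306)(1.427) = 0.436662,   1 - phi_2^2 = 0.817671.
Replace gamma(1) by A gamma(0) + B and collect gamma(0):
  gamma(0) [0.817671 - (0.436662)(0.534031)] = c_0 = 2
  gamma(0) * 0.58448 = 2
  gamma(0) = 2 / 0.58448 = 3.421846.
Therefore gamma(0) = 3.4218 (to 4 decimal places).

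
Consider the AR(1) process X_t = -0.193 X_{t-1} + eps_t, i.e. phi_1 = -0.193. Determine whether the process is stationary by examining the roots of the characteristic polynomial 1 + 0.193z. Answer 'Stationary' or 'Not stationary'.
\text{Stationary}

The AR(p) characteristic polynomial is P(z) = 1 + 0.193z.
Stationarity requires all roots to lie outside the unit circle, i.e. |z| > 1 for every root.
This is linear in z: 1 + (0.193) z = 0  =>  z = -1/(0.193) = -5.181347,  |z| = 5.181347.
Moduli of all roots: 5.1813.
All moduli strictly greater than 1? Yes.
Verdict: Stationary.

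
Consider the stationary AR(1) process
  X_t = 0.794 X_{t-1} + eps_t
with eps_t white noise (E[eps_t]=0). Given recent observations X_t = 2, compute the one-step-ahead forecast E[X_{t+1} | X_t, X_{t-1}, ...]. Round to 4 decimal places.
E[X_{t+1} \mid \mathcal F_t] = 1.5880

For an AR(p) model X_t = c + sum_i phi_i X_{t-i} + eps_t, the
one-step-ahead conditional mean is
  E[X_{t+1} | X_t, ...] = c + sum_i phi_i X_{t+1-i}.
Substitute known values:
  E[X_{t+1} | ...] = (0.794) * (2)
                   = 1.5880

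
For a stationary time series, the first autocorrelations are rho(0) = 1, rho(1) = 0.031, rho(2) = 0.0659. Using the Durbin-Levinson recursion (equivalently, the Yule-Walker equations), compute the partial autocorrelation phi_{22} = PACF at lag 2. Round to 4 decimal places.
\phi_{22} = 0.0650

The PACF at lag k is phi_{kk}, the last component of the solution
to the Yule-Walker system G_k phi = r_k where
  (G_k)_{ij} = rho(|i - j|), (r_k)_i = rho(i), i,j = 1..k.
Equivalently, Durbin-Levinson gives phi_{kk} iteratively:
  phi_{11} = rho(1)
  phi_{kk} = [rho(k) - sum_{j=1..k-1} phi_{k-1,j} rho(k-j)]
            / [1 - sum_{j=1..k-1} phi_{k-1,j} rho(j)],
  phi_{k,j} = phi_{k-1,j} - phi_{kk} phi_{k-1,k-j},  j = 1..k-1.
Step k = 1:
  phi_11 = rho(1) = 0.031.
Step k = 2:
  phi_22 = [rho(2) - phi_11 rho(1)] / [1 - phi_11 rho(1)] = [0.0659 - (0.031)(0.031)] / [1 - (0.031)(0.031)]
         = 0.064939 / 0.999039 = 0.065.
Therefore phi_{22} = 0.0650.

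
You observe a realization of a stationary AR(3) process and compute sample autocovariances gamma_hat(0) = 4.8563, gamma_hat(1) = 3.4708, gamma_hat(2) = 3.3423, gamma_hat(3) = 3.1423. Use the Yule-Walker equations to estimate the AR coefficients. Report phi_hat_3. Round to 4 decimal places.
\hat\phi_{3} = 0.1750

The Yule-Walker equations for an AR(p) process read, in matrix form,
  Gamma_p phi = r_p,   with   (Gamma_p)_{ij} = gamma(|i - j|),
                       (r_p)_i = gamma(i),   i,j = 1..p.
Substitute the sample gammas (Toeplitz matrix and right-hand side of size 3):
  Gamma_p = [[4.8563, 3.4708, 3.3423], [3.4708, 4.8563, 3.4708], [3.3423, 3.4708, 4.8563]]
  r_p     = [3.4708, 3.3423, 3.1423]
Written out (R1..R3):
  (R1) 4.8563 phi_1 + 3.4708 phi_2 + 3.3423 phi_3 = 3.4708
  (R2) 3.4708 phi_1 + 4.8563 phi_2 + 3.4708 phi_3 = 3.3423
  (R3) 3.3423 phi_1 + 3.4708 phi_2 + 4.8563 phi_3 = 3.1423
Gaussian elimination:
  R2 <- R2 - (3.4708/4.8563) R1 = R2 - (0.7147) R1:  2.375718 phi_2 + 1.082057 phi_3 = 0.861718
  R3 <- R3 - (3.3423/4.8563) R1 = R3 - (0.68824) R1:  1.082057 phi_2 + 2.555995 phi_3 = 0.753557
  R3 <- R3 - (1.082057/2.375718) R2 = R3 - (0.455465) R2:  2.063156 phi_3 = 0.361074
Back-substitution:
  phi_hat_3 = 0.361074 / 2.063156 = 0.175011
  phi_hat_2 = (0.861718 - (1.082057)(0.175011)) / 2.375718 = 0.283008
  phi_hat_1 = (3.4708 - (3.4708)(0.283008) - (3.3423)(0.175011)) / 4.8563 = 0.391986
So phi_hat = [0.3920, 0.2830, 0.1750].
Therefore phi_hat_3 = 0.1750.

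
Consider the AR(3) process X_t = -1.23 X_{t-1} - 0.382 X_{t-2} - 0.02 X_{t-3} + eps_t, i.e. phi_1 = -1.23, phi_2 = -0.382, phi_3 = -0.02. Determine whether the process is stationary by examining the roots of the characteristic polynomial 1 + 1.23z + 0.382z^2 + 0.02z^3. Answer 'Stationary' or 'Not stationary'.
\text{Stationary}

The AR(p) characteristic polynomial is P(z) = 1 + 1.23z + 0.382z^2 + 0.02z^3.
Stationarity requires all roots to lie outside the unit circle, i.e. |z| > 1 for every root.
Degree 3: look for a simple real root z0 first, then factor out (1 - z/z0) and solve the remaining quadratic.
Testing z0 = -2.5: P(-2.5) = 1 + (1.23)(-2.5) + (0.382)(-2.5)^2 + (0.02)(-2.5)^3
  = 1 + (-3.075) + (2.3875) + (-0.3125) = 0.  So z_0 = -2.5 is a root, |z_0| = 2.5.
Divide out the factor (1 + 0.4 z) = (1 - z/z0) (since 1/z0 = -0.4):
  P(z) = (1 + 0.4 z)(1 + (0.83) z + (0.05) z^2)
  [check: z-coef 0.83 - (-0.4) = 1.23; z^2-coef 0.05 - (-0.4)(0.83) = 0.382; z^3-coef -(-0.4)(0.05) = 0.02.]
Remaining roots from the quadratic factor 1 + (0.83) z + (0.05) z^2:
  Set 1 + (0.83) z + (0.05) z^2 = 0, i.e. a z^2 + b z + c = 0 with a = 0.05, b = 0.83, c = 1.
  Discriminant D = b^2 - 4ac = (0.83)^2 - 4*(0.05)*1 = 0.6889 - (0.2) = 0.4889.
  D >= 0, so the roots are real: z = (-b +/- sqrt(D)) / (2a) = (-0.83 +/- 0.699214) / (0.1).
    z_1 = (-0.83 + 0.699214) / (0.1) = -1.3079,   |z_1| = 1.3079.
    z_2 = (-0.83 - 0.699214) / (0.1) = -15.2921,   |z_2| = 15.2921.
Moduli of all roots: 2.5000, 1.3079, 15.2921.
All moduli strictly greater than 1? Yes.
Verdict: Stationary.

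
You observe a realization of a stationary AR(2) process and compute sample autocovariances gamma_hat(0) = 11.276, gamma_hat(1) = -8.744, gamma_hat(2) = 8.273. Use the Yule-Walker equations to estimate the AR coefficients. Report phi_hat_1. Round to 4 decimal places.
\hat\phi_{1} = -0.5180

The Yule-Walker equations for an AR(p) process read, in matrix form,
  Gamma_p phi = r_p,   with   (Gamma_p)_{ij} = gamma(|i - j|),
                       (r_p)_i = gamma(i),   i,j = 1..p.
Substitute the sample gammas (Toeplitz matrix and right-hand side of size 2):
  Gamma_p = [[11.276, -8.744], [-8.744, 11.276]]
  r_p     = [-8.744, 8.273]
Written out:
  11.276 phi_1 - 8.744 phi_2 = -8.744
  -8.744 phi_1 + 11.276 phi_2 = 8.273
Solve by Cramer's rule:
  det = gamma(0)^2 - gamma(1)^2 = (11.276)^2 - (-8.744)^2 = 127.148176 - 76.457536 = 50.69064
  phi_hat_1 = [gamma(1) gamma(0) - gamma(1) gamma(2)] / det = [(-8.744)(11.276) - (-8.744)(8.273)] / 50.69064 = -26.258232 / 50.69064 = -0.518
  phi_hat_2 = [gamma(0) gamma(2) - gamma(1)^2] / det = [(11.276)(8.273) - (-8.744)^2] / 50.69064 = 16.828812 / 50.69064 = 0.332
So phi_hat = [-0.5180, 0.3320].
Therefore phi_hat_1 = -0.5180.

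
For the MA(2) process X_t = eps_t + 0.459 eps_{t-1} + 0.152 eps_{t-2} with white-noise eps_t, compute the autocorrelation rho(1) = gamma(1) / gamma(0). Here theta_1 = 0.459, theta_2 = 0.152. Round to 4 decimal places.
\rho(1) = 0.4286

For an MA(q) process with theta_0 = 1, the autocovariance is
  gamma(k) = sigma^2 * sum_{i=0..q-k} theta_i * theta_{i+k},
and rho(k) = gamma(k) / gamma(0). Sigma^2 cancels.
  numerator   = (1)*(0.459) + (0.459)*(0.152) = 0.528768.
  denominator = (1)^2 + (0.459)^2 + (0.152)^2 = 1.233785.
  rho(1) = 0.528768 / 1.233785 = 0.4286.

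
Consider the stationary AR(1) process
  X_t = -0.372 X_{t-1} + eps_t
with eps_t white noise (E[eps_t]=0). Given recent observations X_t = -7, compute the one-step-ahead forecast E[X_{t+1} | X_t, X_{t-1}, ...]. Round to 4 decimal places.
E[X_{t+1} \mid \mathcal F_t] = 2.6040

For an AR(p) model X_t = c + sum_i phi_i X_{t-i} + eps_t, the
one-step-ahead conditional mean is
  E[X_{t+1} | X_t, ...] = c + sum_i phi_i X_{t+1-i}.
Substitute known values:
  E[X_{t+1} | ...] = (-0.372) * (-7)
                   = 2.6040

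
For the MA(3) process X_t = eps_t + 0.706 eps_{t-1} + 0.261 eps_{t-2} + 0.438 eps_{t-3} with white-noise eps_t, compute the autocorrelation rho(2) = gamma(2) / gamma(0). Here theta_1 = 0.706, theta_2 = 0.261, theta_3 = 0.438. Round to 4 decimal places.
\rho(2) = 0.3243

For an MA(q) process with theta_0 = 1, the autocovariance is
  gamma(k) = sigma^2 * sum_{i=0..q-k} theta_i * theta_{i+k},
and rho(k) = gamma(k) / gamma(0). Sigma^2 cancels.
  numerator   = (1)*(0.261) + (0.706)*(0.438) = 0.570228.
  denominator = (1)^2 + (0.706)^2 + (0.261)^2 + (0.438)^2 = 1.758401.
  rho(2) = 0.570228 / 1.758401 = 0.3243.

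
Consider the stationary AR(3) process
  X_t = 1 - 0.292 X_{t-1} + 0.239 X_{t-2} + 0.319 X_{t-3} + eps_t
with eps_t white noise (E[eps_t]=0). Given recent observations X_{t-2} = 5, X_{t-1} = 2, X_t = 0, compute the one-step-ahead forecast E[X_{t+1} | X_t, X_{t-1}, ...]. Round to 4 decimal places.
E[X_{t+1} \mid \mathcal F_t] = 3.0730

For an AR(p) model X_t = c + sum_i phi_i X_{t-i} + eps_t, the
one-step-ahead conditional mean is
  E[X_{t+1} | X_t, ...] = c + sum_i phi_i X_{t+1-i}.
Substitute known values:
  E[X_{t+1} | ...] = 1 + (-0.292) * (0) + (0.239) * (2) + (0.319) * (5)
                   = 3.0730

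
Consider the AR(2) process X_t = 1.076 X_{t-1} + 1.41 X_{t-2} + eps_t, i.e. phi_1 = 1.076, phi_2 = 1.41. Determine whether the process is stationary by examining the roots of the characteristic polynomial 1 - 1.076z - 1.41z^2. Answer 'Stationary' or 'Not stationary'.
\text{Not stationary}

The AR(p) characteristic polynomial is P(z) = 1 - 1.076z - 1.41z^2.
Stationarity requires all roots to lie outside the unit circle, i.e. |z| > 1 for every root.
Set 1 + (-1.076) z + (-1.41) z^2 = 0, i.e. a z^2 + b z + c = 0 with a = -1.41, b = -1.076, c = 1.
Discriminant D = b^2 - 4ac = (-1.076)^2 - 4*(-1.41)*1 = 1.157776 - (-5.64) = 6.797776.
D >= 0, so the roots are real: z = (-b +/- sqrt(D)) / (2a) = (1.076 +/- 2.607254) / (-2.82).
  z_1 = (1.076 + 2.607254) / (-2.82) = -1.3061,   |z_1| = 1.3061.
  z_2 = (1.076 - 2.607254) / (-2.82) = 0.543,   |z_2| = 0.543.
Moduli of all roots: 1.3061, 0.5430.
All moduli strictly greater than 1? No.
Verdict: Not stationary.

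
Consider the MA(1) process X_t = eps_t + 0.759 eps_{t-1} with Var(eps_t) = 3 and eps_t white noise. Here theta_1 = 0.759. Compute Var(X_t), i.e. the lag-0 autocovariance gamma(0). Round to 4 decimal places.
\gamma(0) = 4.7282

For an MA(q) process X_t = eps_t + sum_i theta_i eps_{t-i} with
Var(eps_t) = sigma^2, the variance is
  gamma(0) = sigma^2 * (1 + sum_i theta_i^2).
  sum_i theta_i^2 = (0.759)^2 = 0.576081.
  gamma(0) = 3 * (1 + 0.576081) = 3 * 1.576081 = 4.728243, which rounds to 4.7282.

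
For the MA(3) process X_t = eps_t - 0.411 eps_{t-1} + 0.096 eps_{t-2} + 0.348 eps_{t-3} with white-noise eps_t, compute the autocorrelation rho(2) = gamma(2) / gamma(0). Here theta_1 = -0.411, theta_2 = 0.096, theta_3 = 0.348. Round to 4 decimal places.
\rho(2) = -0.0362

For an MA(q) process with theta_0 = 1, the autocovariance is
  gamma(k) = sigma^2 * sum_{i=0..q-k} theta_i * theta_{i+k},
and rho(k) = gamma(k) / gamma(0). Sigma^2 cancels.
  numerator   = (1)*(0.096) + (-0.411)*(0.348) = -0.047028.
  denominator = (1)^2 + (-0.411)^2 + (0.096)^2 + (0.348)^2 = 1.299241.
  rho(2) = -0.047028 / 1.299241 = -0.0362.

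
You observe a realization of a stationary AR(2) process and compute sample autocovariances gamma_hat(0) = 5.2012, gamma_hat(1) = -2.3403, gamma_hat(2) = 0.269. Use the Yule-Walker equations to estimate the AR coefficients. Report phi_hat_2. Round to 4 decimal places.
\hat\phi_{2} = -0.1890

The Yule-Walker equations for an AR(p) process read, in matrix form,
  Gamma_p phi = r_p,   with   (Gamma_p)_{ij} = gamma(|i - j|),
                       (r_p)_i = gamma(i),   i,j = 1..p.
Substitute the sample gammas (Toeplitz matrix and right-hand side of size 2):
  Gamma_p = [[5.2012, -2.3403], [-2.3403, 5.2012]]
  r_p     = [-2.3403, 0.269]
Written out:
  5.2012 phi_1 - 2.3403 phi_2 = -2.3403
  -2.3403 phi_1 + 5.2012 phi_2 = 0.269
Solve by Cramer's rule:
  det = gamma(0)^2 - gamma(1)^2 = (5.2012)^2 - (-2.3403)^2 = 27.05248144 - 5.47700409 = 21.57547735
  phi_hat_1 = [gamma(1) gamma(0) - gamma(1) gamma(2)] / det = [(-2.3403)(5.2012) - (-2.3403)(0.269)] / 21.57547735 = -11.54282766 / 21.57547735 = -0.535
  phi_hat_2 = [gamma(0) gamma(2) - gamma(1)^2] / det = [(5.2012)(0.269) - (-2.3403)^2] / 21.57547735 = -4.07788129 / 21.57547735 = -0.189
So phi_hat = [-0.5350, -0.1890].
Therefore phi_hat_2 = -0.1890.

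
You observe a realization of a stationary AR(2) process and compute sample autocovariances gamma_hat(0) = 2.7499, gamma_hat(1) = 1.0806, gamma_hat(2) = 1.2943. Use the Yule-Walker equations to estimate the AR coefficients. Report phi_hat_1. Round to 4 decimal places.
\hat\phi_{1} = 0.2460

The Yule-Walker equations for an AR(p) process read, in matrix form,
  Gamma_p phi = r_p,   with   (Gamma_p)_{ij} = gamma(|i - j|),
                       (r_p)_i = gamma(i),   i,j = 1..p.
Substitute the sample gammas (Toeplitz matrix and right-hand side of size 2):
  Gamma_p = [[2.7499, 1.0806], [1.0806, 2.7499]]
  r_p     = [1.0806, 1.2943]
Written out:
  2.7499 phi_1 + 1.0806 phi_2 = 1.0806
  1.0806 phi_1 + 2.7499 phi_2 = 1.2943
Solve by Cramer's rule:
  det = gamma(0)^2 - gamma(1)^2 = (2.7499)^2 - (1.0806)^2 = 7.56195001 - 1.16769636 = 6.39425365
  phi_hat_1 = [gamma(1) gamma(0) - gamma(1) gamma(2)] / det = [(1.0806)(2.7499) - (1.0806)(1.2943)] / 6.39425365 = 1.57292136 / 6.39425365 = 0.246
  phi_hat_2 = [gamma(0) gamma(2) - gamma(1)^2] / det = [(2.7499)(1.2943) - (1.0806)^2] / 6.39425365 = 2.39149921 / 6.39425365 = 0.374
So phi_hat = [0.2460, 0.3740].
Therefore phi_hat_1 = 0.2460.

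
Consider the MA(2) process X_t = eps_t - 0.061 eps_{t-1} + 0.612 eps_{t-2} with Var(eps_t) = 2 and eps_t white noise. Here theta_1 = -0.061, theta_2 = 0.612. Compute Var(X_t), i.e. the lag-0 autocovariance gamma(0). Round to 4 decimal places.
\gamma(0) = 2.7565

For an MA(q) process X_t = eps_t + sum_i theta_i eps_{t-i} with
Var(eps_t) = sigma^2, the variance is
  gamma(0) = sigma^2 * (1 + sum_i theta_i^2).
  sum_i theta_i^2 = (-0.061)^2 + (0.612)^2 = 0.003721 + 0.374544 = 0.378265.
  gamma(0) = 2 * (1 + 0.378265) = 2 * 1.378265 = 2.75653, which rounds to 2.7565.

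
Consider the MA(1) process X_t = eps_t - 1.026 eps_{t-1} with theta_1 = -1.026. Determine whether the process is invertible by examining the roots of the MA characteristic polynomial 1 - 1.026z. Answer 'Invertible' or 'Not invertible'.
\text{Not invertible}

The MA(q) characteristic polynomial is P(z) = 1 - 1.026z.
Invertibility requires all roots to lie outside the unit circle, i.e. |z| > 1 for every root.
This is linear in z: 1 + (-1.026) z = 0  =>  z = -1/(-1.026) = 0.974659,  |z| = 0.974659.
Moduli of all roots: 0.9747.
All moduli strictly greater than 1? No.
Verdict: Not invertible.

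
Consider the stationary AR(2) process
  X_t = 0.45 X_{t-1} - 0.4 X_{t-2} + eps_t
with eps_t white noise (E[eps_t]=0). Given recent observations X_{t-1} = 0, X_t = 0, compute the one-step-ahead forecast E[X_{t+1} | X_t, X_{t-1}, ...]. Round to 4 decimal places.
E[X_{t+1} \mid \mathcal F_t] = 0.0000

For an AR(p) model X_t = c + sum_i phi_i X_{t-i} + eps_t, the
one-step-ahead conditional mean is
  E[X_{t+1} | X_t, ...] = c + sum_i phi_i X_{t+1-i}.
Substitute known values:
  E[X_{t+1} | ...] = (0.45) * (0) + (-0.4) * (0)
                   = 0.0000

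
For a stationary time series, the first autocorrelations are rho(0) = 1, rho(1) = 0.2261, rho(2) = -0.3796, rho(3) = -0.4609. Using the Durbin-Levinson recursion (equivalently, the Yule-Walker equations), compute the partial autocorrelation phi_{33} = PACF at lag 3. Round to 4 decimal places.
\phi_{33} = -0.3099

The PACF at lag k is phi_{kk}, the last component of the solution
to the Yule-Walker system G_k phi = r_k where
  (G_k)_{ij} = rho(|i - j|), (r_k)_i = rho(i), i,j = 1..k.
Equivalently, Durbin-Levinson gives phi_{kk} iteratively:
  phi_{11} = rho(1)
  phi_{kk} = [rho(k) - sum_{j=1..k-1} phi_{k-1,j} rho(k-j)]
            / [1 - sum_{j=1..k-1} phi_{k-1,j} rho(j)],
  phi_{k,j} = phi_{k-1,j} - phi_{kk} phi_{k-1,k-j},  j = 1..k-1.
Step k = 1:
  phi_11 = rho(1) = 0.2261.
Step k = 2:
  phi_22 = [rho(2) - phi_11 rho(1)] / [1 - phi_11 rho(1)] = [-0.3796 - (0.2261)(0.2261)] / [1 - (0.2261)(0.2261)]
         = -0.43072121 / 0.94887879 = -0.453926.
  Update: phi_21 = phi_11 - phi_22 phi_11 = 0.2261 - (-0.453926)(0.2261) = 0.328733.
Step k = 3:
  phi_33 = [rho(3) - phi_21 rho(2) - phi_22 rho(1)] / [1 - phi_21 rho(1) - phi_22 rho(2)]
    numerator   = -0.4609 - (0.328733)(-0.3796) - (-0.453926)(0.2261) = -0.23348026
    denominator = 1 - (0.328733)(0.2261) - (-0.453926)(-0.3796) = 0.75336303
  phi_33 = -0.23348026 / 0.75336303 = -0.3099.
Therefore phi_{33} = -0.3099.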